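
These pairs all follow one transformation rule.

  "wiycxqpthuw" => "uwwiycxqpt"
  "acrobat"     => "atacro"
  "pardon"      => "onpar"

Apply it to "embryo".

yoemb

The transformation: move the last 3 characters to the front (rotate right by 3), then delete the first character.
Applying both steps to "embryo": "ryoemb", then "yoemb".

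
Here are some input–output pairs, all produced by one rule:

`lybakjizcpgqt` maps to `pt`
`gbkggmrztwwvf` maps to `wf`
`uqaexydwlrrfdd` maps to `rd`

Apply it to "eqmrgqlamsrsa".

The transformation: keep one character in every 3, starting at position 1 (positions 1st, 4th, 7th, ...), then delete the first 3 characters.
Working it through for "eqmrgqlamsrsa": intermediate "erlsa", final "sa".

sa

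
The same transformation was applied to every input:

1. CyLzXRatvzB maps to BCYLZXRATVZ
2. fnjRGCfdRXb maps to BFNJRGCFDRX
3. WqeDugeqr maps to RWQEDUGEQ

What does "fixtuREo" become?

OFIXTURE

Each output is the input with this applied: move the last character to the front, then convert every letter to uppercase.
Working it through for "fixtuREo": intermediate "ofixtuRE", final "OFIXTURE".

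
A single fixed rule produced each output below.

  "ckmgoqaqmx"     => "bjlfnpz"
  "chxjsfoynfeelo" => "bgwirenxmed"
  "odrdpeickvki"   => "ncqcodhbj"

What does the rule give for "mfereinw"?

ledqd

Rule — shift every letter 1 place backward in the alphabet (wrapping around), then delete the last 3 characters.
On "mfereinw": the first step gives "ledqdhmv", and the second then gives "ledqd".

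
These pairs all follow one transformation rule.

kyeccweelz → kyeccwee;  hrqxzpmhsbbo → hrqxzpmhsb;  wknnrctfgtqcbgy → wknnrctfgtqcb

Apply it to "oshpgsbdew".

The rule is to delete the last 2 characters.
Doing the same to "oshpgsbdew": "oshpgsbd".

oshpgsbd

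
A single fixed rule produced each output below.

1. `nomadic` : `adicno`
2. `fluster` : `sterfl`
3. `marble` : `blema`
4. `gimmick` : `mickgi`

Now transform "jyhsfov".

Looking at the pairs, the operation is to move the first 2 characters to the end (rotate left by 2), then delete the first character.
"jyhsfov" → "hsfovjy" → "sfovjy".

sfovjy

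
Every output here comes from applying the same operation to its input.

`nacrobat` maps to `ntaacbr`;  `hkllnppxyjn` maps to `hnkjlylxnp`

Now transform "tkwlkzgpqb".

The transformation: take characters alternately from the front and the back (1st, last, 2nd, 2nd-last, ...), then delete the last character.
So "tkwlkzgpqb" becomes "tbkqwplgk".
(Check on "hkllnppxyjn": → "hnkjlylxnpp" → "hnkjlylxnp" ✓)

tbkqwplgk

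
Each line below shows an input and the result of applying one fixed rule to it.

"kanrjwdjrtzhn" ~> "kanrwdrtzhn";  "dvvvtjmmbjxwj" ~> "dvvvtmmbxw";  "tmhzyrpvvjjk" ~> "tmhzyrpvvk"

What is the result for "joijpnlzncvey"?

The pattern: remove every "j".
For "joijpnlzncvey" the result is "oipnlzncvey".

oipnlzncvey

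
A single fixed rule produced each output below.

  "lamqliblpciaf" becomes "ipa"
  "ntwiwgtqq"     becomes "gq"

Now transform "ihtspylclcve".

yle

The rule is to keep one character in every 3, starting at position 3 (positions 3rd, 6th, 9th, ...), then delete the first character.
"ihtspylclcve" → "tyle" → "yle".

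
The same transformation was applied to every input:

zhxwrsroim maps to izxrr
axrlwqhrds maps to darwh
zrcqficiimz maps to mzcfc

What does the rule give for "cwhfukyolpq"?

What's happening: move the last 3 characters to the front (rotate right by 3), then keep every other character starting from the second (positions 2nd, 4th, 6th, ...).
"cwhfukyolpq" → "lpqcwhfukyo" → "pchuy".

pchuy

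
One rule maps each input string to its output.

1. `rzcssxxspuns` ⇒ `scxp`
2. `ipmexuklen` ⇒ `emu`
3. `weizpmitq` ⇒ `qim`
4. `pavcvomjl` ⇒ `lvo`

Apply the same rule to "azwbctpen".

The transformation: keep one character in every 3, starting at position 3 (positions 3rd, 6th, 9th, ...), then move the last character to the front.
Applying both steps to "azwbctpen": "wtn", then "nwt".
(Check on "rzcssxxspuns": → "cxps" → "scxp" ✓)

nwt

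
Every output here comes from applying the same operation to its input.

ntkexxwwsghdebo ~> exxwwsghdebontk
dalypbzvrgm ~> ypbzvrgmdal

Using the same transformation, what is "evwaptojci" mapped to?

aptojcievw

The transformation: move the first 3 characters to the end (rotate left by 3).
"evwaptojci" → "aptojcievw".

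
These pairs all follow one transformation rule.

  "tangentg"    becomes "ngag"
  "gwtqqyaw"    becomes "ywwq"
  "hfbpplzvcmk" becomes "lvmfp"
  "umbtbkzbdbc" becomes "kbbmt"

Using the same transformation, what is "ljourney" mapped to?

nyju

Rule — keep every other character starting from the second (positions 2nd, 4th, 6th, ...), then move the first 2 characters to the end (rotate left by 2).
Working it through for "ljourney": intermediate "juny", final "nyju".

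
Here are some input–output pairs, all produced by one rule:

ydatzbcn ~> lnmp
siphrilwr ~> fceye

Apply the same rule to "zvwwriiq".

What's happening: shift every letter 13 places forward in the alphabet (wrapping around) — i.e. ROT13, then keep every other character starting from the first (positions 1st, 3rd, 5th, ...).
Starting from "zvwwriiq": after the first operation, "mijjevvd"; after the second, "mjev".

mjev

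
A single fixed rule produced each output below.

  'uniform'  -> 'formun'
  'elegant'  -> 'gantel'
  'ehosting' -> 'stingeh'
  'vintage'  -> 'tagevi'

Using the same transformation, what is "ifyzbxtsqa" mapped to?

zbxtsqaif

Looking at the pairs, the operation is to move the first 2 characters to the end (rotate left by 2), then delete the first character.
For "ifyzbxtsqa" the result is "zbxtsqaif".
(Check on "ehosting": → "ostingeh" → "stingeh" ✓)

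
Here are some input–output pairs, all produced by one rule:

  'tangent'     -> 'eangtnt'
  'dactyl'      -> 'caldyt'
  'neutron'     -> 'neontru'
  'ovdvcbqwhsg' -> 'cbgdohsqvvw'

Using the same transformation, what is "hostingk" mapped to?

The pattern: sort the characters into alphabetical order, then swap each adjacent pair of characters (1↔2, 3↔4, ...).
Applying both steps to "hostingk": "ghiknost", then "hgkionts".

hgkionts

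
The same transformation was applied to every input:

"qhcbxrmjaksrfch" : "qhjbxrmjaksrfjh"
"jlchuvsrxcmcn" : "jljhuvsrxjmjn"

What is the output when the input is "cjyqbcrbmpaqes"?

jjyqbjrbmpaqes

The rule is to replace every "c" with "j".
Doing the same to "cjyqbcrbmpaqes": "jjyqbjrbmpaqes".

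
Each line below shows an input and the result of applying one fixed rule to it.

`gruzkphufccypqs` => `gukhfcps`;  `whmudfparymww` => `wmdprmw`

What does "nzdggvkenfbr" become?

The transformation: keep every other character starting from the first (positions 1st, 3rd, 5th, ...).
For "nzdggvkenfbr" the result is "ndgknb".

ndgknb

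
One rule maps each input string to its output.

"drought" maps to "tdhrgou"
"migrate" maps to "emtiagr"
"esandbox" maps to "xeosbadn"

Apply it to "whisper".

Rule — take characters alternately from the front and the back (1st, last, 2nd, 2nd-last, ...), then swap each adjacent pair of characters (1↔2, 3↔4, ...).
For "whisper", step one produces "wrheips"; step two turns that into "rwehpis".

rwehpis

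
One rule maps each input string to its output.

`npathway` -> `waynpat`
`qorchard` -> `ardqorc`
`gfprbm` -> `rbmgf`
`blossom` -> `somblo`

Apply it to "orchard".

Each output is the input with this applied: move the last 3 characters to the front (rotate right by 3), then delete the last character.
Working it through for "orchard": intermediate "ardorch", final "ardorc".

ardorc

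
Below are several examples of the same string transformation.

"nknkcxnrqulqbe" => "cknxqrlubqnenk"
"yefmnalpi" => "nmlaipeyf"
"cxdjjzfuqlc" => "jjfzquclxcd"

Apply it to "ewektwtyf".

tktwfywee

The pattern: move the first 3 characters to the end (rotate left by 3), then swap each adjacent pair of characters (1↔2, 3↔4, ...).
On "ewektwtyf": the first step gives "ktwtyfewe", and the second then gives "tktwfywee".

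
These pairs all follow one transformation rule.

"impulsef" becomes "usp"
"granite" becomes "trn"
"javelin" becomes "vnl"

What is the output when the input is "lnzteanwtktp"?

Rule — sort the characters into reverse alphabetical order, then keep only the first 3 characters.
On "lnzteanwtktp": the first step gives "zwtttpnnlkea", and the second then gives "zwt".

zwt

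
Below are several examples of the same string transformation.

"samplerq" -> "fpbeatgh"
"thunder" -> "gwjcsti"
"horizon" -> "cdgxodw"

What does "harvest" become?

ipgkthw

The transformation: shift every letter 11 places backward in the alphabet (wrapping around), then swap the first and last characters.
Starting from "harvest": after the first operation, "wpgkthi"; after the second, "ipgkthw".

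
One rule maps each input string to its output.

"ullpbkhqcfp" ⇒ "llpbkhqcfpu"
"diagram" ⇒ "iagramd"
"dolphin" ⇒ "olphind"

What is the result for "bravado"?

Each output is the input with this applied: move the first character to the end.
On "bravado" that produces "ravadob".

ravadob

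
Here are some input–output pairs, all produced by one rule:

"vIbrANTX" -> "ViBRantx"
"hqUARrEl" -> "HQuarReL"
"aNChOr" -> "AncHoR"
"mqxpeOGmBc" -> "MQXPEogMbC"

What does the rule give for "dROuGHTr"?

Rule — flip the case of every letter.
So "dROuGHTr" becomes "DroUghtR".

DroUghtR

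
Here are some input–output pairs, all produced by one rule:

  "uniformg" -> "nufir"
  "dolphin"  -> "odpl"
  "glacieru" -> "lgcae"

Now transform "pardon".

The pattern: swap each adjacent pair of characters (1↔2, 3↔4, ...), then delete the last 3 characters.
On "pardon": the first step gives "apdrno", and the second then gives "apd".

apd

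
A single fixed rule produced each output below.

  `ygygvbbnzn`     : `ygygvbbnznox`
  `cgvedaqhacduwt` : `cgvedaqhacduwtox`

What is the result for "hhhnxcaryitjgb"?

The pattern: append "ox".
So "hhhnxcaryitjgb" becomes "hhhnxcaryitjgbox".

hhhnxcaryitjgbox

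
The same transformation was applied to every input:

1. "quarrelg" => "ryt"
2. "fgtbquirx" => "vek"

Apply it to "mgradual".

Rule — shift every letter 13 places forward in the alphabet (wrapping around) — i.e. ROT13, then keep only the last 3 characters.
Starting from "mgradual": after the first operation, "ztenqhny"; after the second, "hny".

hny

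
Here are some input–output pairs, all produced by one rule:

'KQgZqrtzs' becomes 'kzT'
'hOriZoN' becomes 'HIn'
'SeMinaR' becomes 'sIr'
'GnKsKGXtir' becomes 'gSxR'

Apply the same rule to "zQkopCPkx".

Looking at the pairs, the operation is to flip the case of every letter, then keep one character in every 3, starting at position 1 (positions 1st, 4th, 7th, ...).
On "zQkopCPkx": the first step gives "ZqKOPcpKX", and the second then gives "ZOp".

ZOp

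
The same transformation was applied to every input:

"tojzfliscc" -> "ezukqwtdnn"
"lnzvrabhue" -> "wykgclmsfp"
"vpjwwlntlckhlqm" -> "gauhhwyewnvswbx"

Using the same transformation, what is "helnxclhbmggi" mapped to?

spwyinwsmxrrt

The transformation: shift every letter 11 places forward in the alphabet (wrapping around).
For "helnxclhbmggi" the result is "spwyinwsmxrrt".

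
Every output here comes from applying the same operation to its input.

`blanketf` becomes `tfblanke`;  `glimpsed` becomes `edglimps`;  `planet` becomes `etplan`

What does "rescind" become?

ndresci

The transformation: move the last 2 characters to the front (rotate right by 2).
On "rescind" that produces "ndresci".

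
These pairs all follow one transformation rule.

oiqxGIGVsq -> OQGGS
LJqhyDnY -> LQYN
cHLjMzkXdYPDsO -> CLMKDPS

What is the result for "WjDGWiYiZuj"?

The rule is to keep every other character starting from the first (positions 1st, 3rd, 5th, ...), then convert every letter to uppercase.
Working it through for "WjDGWiYiZuj": intermediate "WDWYZj", final "WDWYZJ".

WDWYZJ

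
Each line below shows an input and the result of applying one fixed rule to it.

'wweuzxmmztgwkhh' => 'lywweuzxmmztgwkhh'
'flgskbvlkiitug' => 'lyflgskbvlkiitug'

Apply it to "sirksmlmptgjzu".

lysirksmlmptgjzu

Each output is the input with this applied: prepend "ly".
On "sirksmlmptgjzu" that produces "lysirksmlmptgjzu".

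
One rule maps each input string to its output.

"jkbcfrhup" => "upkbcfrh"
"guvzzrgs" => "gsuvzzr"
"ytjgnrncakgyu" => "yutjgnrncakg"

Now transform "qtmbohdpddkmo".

motmbohdpddk

Rule — delete the first character, then move the last 2 characters to the front (rotate right by 2).
On "qtmbohdpddkmo": the first step gives "tmbohdpddkmo", and the second then gives "motmbohdpddk".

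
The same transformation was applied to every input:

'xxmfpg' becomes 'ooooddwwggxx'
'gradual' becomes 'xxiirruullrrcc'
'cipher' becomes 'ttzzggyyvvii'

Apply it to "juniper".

aalleezzggvvii

Each output is the input with this applied: double every character, then shift every letter 9 places backward in the alphabet (wrapping around).
Doing the same to "juniper": "aalleezzggvvii".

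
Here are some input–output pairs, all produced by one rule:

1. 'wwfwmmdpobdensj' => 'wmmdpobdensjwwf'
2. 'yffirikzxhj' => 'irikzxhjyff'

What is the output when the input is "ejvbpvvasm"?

bpvvasmejv

Rule — move the first 3 characters to the end (rotate left by 3).
"ejvbpvvasm" → "bpvvasmejv".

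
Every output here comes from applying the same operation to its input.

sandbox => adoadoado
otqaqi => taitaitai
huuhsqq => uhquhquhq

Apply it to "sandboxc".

adocadocadoc

Looking at the pairs, the operation is to keep every other character starting from the second (positions 2nd, 4th, 6th, ...), then write the whole string 3 times in a row.
For "sandboxc" the result is "adocadocadoc".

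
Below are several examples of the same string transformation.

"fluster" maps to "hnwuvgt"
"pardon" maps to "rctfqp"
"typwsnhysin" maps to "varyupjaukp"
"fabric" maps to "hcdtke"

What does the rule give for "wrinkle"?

ytkpmng

The pattern: shift every letter 2 places forward in the alphabet (wrapping around).
On "wrinkle" that produces "ytkpmng".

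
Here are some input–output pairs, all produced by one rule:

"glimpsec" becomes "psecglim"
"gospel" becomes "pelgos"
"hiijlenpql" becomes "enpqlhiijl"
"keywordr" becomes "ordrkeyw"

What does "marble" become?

The transformation: swap the front and back halves of the string.
On "marble" that produces "blemar".

blemar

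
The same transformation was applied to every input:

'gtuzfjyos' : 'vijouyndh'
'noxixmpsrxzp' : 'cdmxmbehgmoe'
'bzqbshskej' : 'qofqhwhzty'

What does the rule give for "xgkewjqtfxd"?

mvztlyfiums

Each output is the input with this applied: shift every letter 11 places backward in the alphabet (wrapping around).
Applying that to "xgkewjqtfxd" gives "mvztlyfiums".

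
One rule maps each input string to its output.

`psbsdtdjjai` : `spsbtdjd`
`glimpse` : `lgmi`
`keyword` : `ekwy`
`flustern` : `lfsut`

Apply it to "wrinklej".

The pattern: delete the last 3 characters, then swap each adjacent pair of characters (1↔2, 3↔4, ...).
Starting from "wrinklej": after the first operation, "wrink"; after the second, "rwnik".
(Check on "flustern": → "flust" → "lfsut" ✓)

rwnik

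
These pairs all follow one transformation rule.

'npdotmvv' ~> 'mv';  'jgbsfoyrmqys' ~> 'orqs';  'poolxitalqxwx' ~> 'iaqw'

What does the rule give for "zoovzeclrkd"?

The rule is to keep every other character starting from the second (positions 2nd, 4th, 6th, ...), then delete the first 2 characters.
"zoovzeclrkd" → "ovelk" → "elk".

elk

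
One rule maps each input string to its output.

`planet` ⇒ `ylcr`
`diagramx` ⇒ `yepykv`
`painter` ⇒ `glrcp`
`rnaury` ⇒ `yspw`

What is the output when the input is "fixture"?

Each output is the input with this applied: delete the first 2 characters, then shift every letter 2 places backward in the alphabet (wrapping around).
On "fixture": the first step gives "xture", and the second then gives "vrspc".

vrspc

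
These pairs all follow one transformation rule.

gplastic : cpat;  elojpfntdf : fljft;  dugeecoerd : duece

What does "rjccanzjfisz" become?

In each case the input is transformed by: move the last character to the front, then keep every other character starting from the first (positions 1st, 3rd, 5th, ...).
Working it through for "rjccanzjfisz": intermediate "zrjccanzjfis", final "zjcnji".

zjcnji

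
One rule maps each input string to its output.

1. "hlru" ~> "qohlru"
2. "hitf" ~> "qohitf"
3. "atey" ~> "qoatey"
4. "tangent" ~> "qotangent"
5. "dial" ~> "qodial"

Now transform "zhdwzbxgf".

qozhdwzbxgf

The rule is to prepend "qo".
So "zhdwzbxgf" becomes "qozhdwzbxgf".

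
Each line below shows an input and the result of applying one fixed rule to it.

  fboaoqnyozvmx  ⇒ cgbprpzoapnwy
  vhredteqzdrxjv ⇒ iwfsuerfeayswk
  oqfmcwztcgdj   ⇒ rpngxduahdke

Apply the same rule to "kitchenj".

The transformation: shift every letter 1 place forward in the alphabet (wrapping around), then swap each adjacent pair of characters (1↔2, 3↔4, ...).
"kitchenj" → "jldufiko".

jldufiko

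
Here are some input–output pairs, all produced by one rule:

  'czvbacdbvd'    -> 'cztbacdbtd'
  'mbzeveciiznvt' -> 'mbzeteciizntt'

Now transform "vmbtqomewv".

tmbtqomewt

The rule is to replace every "v" with "t".
For "vmbtqomewv" the result is "tmbtqomewt".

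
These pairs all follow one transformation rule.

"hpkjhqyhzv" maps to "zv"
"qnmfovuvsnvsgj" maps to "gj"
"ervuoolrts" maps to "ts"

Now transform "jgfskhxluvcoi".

The rule is to keep only the last 2 characters.
On "jgfskhxluvcoi" that produces "oi".

oi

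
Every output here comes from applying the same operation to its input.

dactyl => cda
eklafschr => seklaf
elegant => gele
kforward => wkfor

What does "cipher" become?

Each output is the input with this applied: delete the last 3 characters, then move the last character to the front.
"cipher" → "cip" → "pci".
(Check on "elegant": → "eleg" → "gele" ✓)

pci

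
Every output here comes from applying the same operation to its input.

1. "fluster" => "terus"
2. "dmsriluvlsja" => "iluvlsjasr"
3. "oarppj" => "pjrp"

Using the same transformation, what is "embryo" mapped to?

Each output is the input with this applied: delete the first 2 characters, then move the first 2 characters to the end (rotate left by 2).
"embryo" → "bryo" → "yobr".

yobr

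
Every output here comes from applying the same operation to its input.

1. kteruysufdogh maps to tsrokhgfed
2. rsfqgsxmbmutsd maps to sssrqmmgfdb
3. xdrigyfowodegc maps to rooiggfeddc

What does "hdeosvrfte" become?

rohfeed

Each output is the input with this applied: sort the characters into reverse alphabetical order, then delete the first 3 characters.
"hdeosvrfte" → "vtsrohfeed" → "rohfeed".
(Check on "xdrigyfowodegc": → "yxwrooiggfeddc" → "rooiggfeddc" ✓)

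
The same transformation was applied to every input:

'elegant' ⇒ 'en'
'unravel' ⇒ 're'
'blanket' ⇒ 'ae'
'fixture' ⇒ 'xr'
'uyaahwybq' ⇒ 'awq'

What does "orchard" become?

Each output is the input with this applied: keep one character in every 3, starting at position 3 (positions 3rd, 6th, 9th, ...).
Applying that to "orchard" gives "cr".

cr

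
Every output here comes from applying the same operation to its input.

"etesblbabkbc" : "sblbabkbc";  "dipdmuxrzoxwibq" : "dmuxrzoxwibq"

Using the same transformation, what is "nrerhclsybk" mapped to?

rhclsybk

Rule — delete the first 3 characters.
"nrerhclsybk" → "rhclsybk".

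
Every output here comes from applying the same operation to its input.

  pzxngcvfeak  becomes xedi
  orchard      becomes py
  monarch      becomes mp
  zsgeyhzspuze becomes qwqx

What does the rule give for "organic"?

pl

Rule — shift every letter 2 places backward in the alphabet (wrapping around), then keep one character in every 3, starting at position 2 (positions 2nd, 5th, 8th, ...).
On "organic": the first step gives "mpeylga", and the second then gives "pl".
(Check on "zsgeyhzspuze": → "xqecwfxqnsxc" → "qwqx" ✓)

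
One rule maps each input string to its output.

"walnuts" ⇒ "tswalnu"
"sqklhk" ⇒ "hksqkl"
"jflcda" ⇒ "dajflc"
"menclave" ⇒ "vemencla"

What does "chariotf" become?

The pattern: move the last 2 characters to the front (rotate right by 2).
For "chariotf" the result is "tfchario".

tfchario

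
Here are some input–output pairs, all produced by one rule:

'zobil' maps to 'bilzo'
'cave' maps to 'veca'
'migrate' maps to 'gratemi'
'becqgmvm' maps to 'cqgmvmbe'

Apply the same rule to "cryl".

In each case the input is transformed by: move the first 2 characters to the end (rotate left by 2).
Doing the same to "cryl": "ylcr".

ylcr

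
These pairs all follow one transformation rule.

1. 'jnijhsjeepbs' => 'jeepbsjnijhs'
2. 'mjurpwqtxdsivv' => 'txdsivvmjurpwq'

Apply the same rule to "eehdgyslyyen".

slyyeneehdgy

The rule is to swap the front and back halves of the string.
On "eehdgyslyyen" that produces "slyyeneehdgy".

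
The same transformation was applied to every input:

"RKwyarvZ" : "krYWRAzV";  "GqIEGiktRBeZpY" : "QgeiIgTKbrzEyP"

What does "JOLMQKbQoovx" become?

The pattern: swap each adjacent pair of characters (1↔2, 3↔4, ...), then flip the case of every letter.
For "JOLMQKbQoovx", step one produces "OJMLKQQbooxv"; step two turns that into "ojmlkqqBOOXV".

ojmlkqqBOOXV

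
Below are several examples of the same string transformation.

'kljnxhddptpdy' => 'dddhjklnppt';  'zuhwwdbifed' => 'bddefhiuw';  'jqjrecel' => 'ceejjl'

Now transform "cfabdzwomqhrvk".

Looking at the pairs, the operation is to sort the characters into alphabetical order, then delete the last 2 characters.
On "cfabdzwomqhrvk": the first step gives "abcdfhkmoqrvwz", and the second then gives "abcdfhkmoqrv".

abcdfhkmoqrv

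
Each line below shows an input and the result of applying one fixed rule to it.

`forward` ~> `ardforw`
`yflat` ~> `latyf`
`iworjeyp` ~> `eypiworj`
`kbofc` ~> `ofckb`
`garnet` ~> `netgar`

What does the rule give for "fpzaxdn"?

xdnfpza

What's happening: move the last 3 characters to the front (rotate right by 3).
"fpzaxdn" → "xdnfpza".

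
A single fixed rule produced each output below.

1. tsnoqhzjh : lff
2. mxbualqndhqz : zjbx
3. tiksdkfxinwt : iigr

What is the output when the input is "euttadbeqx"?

rbo

Rule — keep one character in every 3, starting at position 3 (positions 3rd, 6th, 9th, ...), then shift every letter 2 places backward in the alphabet (wrapping around).
For "euttadbeqx", step one produces "tdq"; step two turns that into "rbo".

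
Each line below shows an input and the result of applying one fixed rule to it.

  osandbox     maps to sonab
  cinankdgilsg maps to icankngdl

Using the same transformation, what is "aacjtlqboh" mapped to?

aajcltb

Looking at the pairs, the operation is to swap each adjacent pair of characters (1↔2, 3↔4, ...), then delete the last 3 characters.
On "aacjtlqboh" that produces "aajcltb".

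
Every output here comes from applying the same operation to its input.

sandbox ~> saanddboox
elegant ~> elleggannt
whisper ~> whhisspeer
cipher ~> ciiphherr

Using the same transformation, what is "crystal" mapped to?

The transformation: repeat every character 3 times, then keep every other character starting from the second (positions 2nd, 4th, 6th, ...).
Working it through for "crystal": intermediate "cccrrryyyssstttaaalll", final "crrysstaal".
(Check on "cipher": → "ccciiippphhheeerrr" → "ciiphherr" ✓)

crrysstaal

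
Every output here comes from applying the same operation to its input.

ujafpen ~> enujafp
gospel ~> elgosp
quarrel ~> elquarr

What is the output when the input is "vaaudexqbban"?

anvaaudexqbb

Rule — move the last 2 characters to the front (rotate right by 2).
For "vaaudexqbban" the result is "anvaaudexqbb".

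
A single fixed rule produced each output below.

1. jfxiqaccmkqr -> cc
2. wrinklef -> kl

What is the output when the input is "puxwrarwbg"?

In each case the input is transformed by: swap the front and back halves of the string, then keep only the first 2 characters.
Applying both steps to "puxwrarwbg": "arwbgpuxwr", then "ar".
(Check on "wrinklef": → "klefwrin" → "kl" ✓)

ar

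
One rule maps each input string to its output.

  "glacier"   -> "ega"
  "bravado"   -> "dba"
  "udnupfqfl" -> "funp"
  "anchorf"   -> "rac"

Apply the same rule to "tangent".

ntn

Rule — move the last 3 characters to the front (rotate right by 3), then keep every other character starting from the second (positions 2nd, 4th, 6th, ...).
For "tangent", step one produces "enttang"; step two turns that into "ntn".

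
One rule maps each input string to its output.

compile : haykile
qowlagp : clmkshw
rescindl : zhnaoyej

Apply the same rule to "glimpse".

What's happening: shift every letter 4 places backward in the alphabet (wrapping around), then move the last 2 characters to the front (rotate right by 2).
Starting from "glimpse": after the first operation, "cheiloa"; after the second, "oacheil".

oacheil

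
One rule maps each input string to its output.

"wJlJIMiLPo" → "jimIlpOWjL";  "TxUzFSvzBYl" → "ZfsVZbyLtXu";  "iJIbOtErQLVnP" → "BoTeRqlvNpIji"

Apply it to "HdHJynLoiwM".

jYNlOIWmhDh

In each case the input is transformed by: move the first 3 characters to the end (rotate left by 3), then flip the case of every letter.
For "HdHJynLoiwM", step one produces "JynLoiwMHdH"; step two turns that into "jYNlOIWmhDh".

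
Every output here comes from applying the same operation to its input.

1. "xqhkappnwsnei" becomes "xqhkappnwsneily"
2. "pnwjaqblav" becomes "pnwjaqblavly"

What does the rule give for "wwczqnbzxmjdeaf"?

The rule is to append "ly".
Applying that to "wwczqnbzxmjdeaf" gives "wwczqnbzxmjdeafly".

wwczqnbzxmjdeafly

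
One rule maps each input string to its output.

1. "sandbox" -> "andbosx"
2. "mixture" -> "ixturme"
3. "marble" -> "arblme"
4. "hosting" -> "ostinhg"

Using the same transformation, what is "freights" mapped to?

reightfs

The transformation: swap the first and last characters, then move the first character to the end.
"freights" → "sreightf" → "reightfs".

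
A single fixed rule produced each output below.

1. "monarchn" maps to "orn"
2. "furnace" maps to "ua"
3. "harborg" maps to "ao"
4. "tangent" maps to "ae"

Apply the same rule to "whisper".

hp

The transformation: keep one character in every 3, starting at position 2 (positions 2nd, 5th, 8th, ...).
On "whisper" that produces "hp".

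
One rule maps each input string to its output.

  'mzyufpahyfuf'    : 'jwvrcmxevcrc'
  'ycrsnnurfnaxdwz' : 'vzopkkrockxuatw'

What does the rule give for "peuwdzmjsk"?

mbrtawjgph

The pattern: shift every letter 3 places backward in the alphabet (wrapping around).
So "peuwdzmjsk" becomes "mbrtawjgph".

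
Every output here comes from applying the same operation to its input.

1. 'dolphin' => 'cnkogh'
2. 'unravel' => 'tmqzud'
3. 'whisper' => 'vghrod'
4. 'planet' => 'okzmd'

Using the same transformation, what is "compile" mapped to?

bnlohk

In each case the input is transformed by: delete the last character, then shift every letter 1 place backward in the alphabet (wrapping around).
Applying both steps to "compile": "compil", then "bnlohk".
(Check on "planet": → "plane" → "okzmd" ✓)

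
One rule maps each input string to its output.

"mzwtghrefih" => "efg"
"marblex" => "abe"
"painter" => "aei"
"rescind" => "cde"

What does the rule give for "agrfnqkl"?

What's happening: sort the characters into alphabetical order, then keep only the first 3 characters.
Starting from "agrfnqkl": after the first operation, "afgklnqr"; after the second, "afg".

afg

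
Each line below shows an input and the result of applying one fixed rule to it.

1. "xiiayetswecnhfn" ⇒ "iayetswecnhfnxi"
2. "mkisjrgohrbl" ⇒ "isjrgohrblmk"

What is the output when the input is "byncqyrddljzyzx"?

What's happening: move the first 2 characters to the end (rotate left by 2).
Doing the same to "byncqyrddljzyzx": "ncqyrddljzyzxby".

ncqyrddljzyzxby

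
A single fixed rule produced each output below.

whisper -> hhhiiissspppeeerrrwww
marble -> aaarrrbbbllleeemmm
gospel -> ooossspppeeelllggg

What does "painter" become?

What's happening: move the first character to the end, then repeat every character 3 times.
For "painter", step one produces "ainterp"; step two turns that into "aaaiiinnnttteeerrrppp".
(Check on "whisper": → "hisperw" → "hhhiiissspppeeerrrwww" ✓)

aaaiiinnnttteeerrrppp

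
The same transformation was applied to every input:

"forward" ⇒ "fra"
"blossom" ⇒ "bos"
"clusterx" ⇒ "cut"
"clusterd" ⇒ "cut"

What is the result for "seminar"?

smn

The pattern: delete the last 2 characters, then keep every other character starting from the first (positions 1st, 3rd, 5th, ...).
"seminar" → "smn".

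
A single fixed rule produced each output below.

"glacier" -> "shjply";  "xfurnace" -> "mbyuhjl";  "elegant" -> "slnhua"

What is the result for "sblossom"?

isvzzvt

The rule is to delete the first character, then shift every letter 7 places forward in the alphabet (wrapping around).
"sblossom" → "blossom" → "isvzzvt".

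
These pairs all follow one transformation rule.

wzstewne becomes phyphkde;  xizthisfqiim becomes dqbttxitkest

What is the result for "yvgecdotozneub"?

ezkypfmjgrpnoz

The pattern: shift every letter 11 places forward in the alphabet (wrapping around), then swap the front and back halves of the string.
Working it through for "yvgecdotozneub": intermediate "jgrpnozezkypfm", final "ezkypfmjgrpnoz".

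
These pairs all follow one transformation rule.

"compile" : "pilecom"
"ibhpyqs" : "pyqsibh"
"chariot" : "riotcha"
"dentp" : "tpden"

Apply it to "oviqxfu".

qxfuovi

Each output is the input with this applied: move the first 3 characters to the end (rotate left by 3).
Doing the same to "oviqxfu": "qxfuovi".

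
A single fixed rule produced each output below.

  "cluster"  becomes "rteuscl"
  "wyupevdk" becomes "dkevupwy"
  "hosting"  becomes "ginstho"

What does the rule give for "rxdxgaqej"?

jqegadxrx

The transformation: swap each adjacent pair of characters (1↔2, 3↔4, ...), then reverse the string.
For "rxdxgaqej", step one produces "xrxdageqj"; step two turns that into "jqegadxrx".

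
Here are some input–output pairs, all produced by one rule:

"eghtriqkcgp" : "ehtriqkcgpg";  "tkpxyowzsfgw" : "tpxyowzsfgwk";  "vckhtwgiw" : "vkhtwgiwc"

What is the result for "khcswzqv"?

kcswzqvh

The rule is to move the first character to the end, then swap the first and last characters.
Applying both steps to "khcswzqv": "hcswzqvk", then "kcswzqvh".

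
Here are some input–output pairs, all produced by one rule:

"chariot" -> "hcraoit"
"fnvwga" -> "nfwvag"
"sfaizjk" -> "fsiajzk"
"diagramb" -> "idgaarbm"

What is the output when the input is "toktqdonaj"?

ottkdqnoja

The transformation: swap each adjacent pair of characters (1↔2, 3↔4, ...).
On "toktqdonaj" that produces "ottkdqnoja".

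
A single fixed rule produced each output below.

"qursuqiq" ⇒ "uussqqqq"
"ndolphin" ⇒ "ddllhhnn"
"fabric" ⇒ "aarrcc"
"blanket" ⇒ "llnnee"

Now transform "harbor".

aabbrr

Each output is the input with this applied: keep every other character starting from the second (positions 2nd, 4th, 6th, ...), then double every character.
Applying both steps to "harbor": "abr", then "aabbrr".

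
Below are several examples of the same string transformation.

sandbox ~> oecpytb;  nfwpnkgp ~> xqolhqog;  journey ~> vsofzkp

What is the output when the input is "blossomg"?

What's happening: shift every letter 1 place forward in the alphabet (wrapping around), then move the first 2 characters to the end (rotate left by 2).
For "blossomg", step one produces "cmpttpnh"; step two turns that into "pttpnhcm".

pttpnhcm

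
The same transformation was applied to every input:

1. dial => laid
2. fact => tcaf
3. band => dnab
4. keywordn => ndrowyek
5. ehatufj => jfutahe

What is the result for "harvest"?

tsevrah

Rule — reverse the string.
"harvest" → "tsevrah".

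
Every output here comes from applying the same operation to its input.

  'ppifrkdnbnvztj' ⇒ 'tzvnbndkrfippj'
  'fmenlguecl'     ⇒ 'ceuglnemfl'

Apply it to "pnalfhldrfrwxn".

xwrfrdlhflanpn

In each case the input is transformed by: move the last character to the front, then reverse the string.
Working it through for "pnalfhldrfrwxn": intermediate "npnalfhldrfrwx", final "xwrfrdlhflanpn".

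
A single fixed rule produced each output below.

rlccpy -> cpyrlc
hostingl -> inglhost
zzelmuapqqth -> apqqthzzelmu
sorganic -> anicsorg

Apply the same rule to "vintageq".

ageqvint

The rule is to swap the front and back halves of the string.
"vintageq" → "ageqvint".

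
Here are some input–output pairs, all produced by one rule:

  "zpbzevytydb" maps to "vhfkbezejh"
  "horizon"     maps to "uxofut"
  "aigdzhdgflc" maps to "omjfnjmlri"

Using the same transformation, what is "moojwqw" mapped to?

uupcwc

What's happening: shift every letter 6 places forward in the alphabet (wrapping around), then delete the first character.
On "moojwqw": the first step gives "suupcwc", and the second then gives "uupcwc".
(Check on "horizon": → "nuxofut" → "uxofut" ✓)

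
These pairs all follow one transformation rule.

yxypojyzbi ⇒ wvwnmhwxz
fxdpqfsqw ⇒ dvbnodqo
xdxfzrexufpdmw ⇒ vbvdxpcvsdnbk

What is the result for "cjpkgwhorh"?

ahnieufmp

Each output is the input with this applied: shift every letter 2 places backward in the alphabet (wrapping around), then delete the last character.
"cjpkgwhorh" → "ahnieufmpf" → "ahnieufmp".
(Check on "fxdpqfsqw": → "dvbnodqou" → "dvbnodqo" ✓)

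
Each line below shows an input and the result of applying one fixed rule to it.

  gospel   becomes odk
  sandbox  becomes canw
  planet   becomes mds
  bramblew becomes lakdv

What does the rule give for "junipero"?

The rule is to delete the first 3 characters, then shift every letter 1 place backward in the alphabet (wrapping around).
For "junipero" the result is "hodqn".
(Check on "gospel": → "pel" → "odk" ✓)

hodqn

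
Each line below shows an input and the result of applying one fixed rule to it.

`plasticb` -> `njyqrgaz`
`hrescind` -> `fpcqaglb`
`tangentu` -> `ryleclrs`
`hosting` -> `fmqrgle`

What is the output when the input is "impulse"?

gknsjqc

Looking at the pairs, the operation is to shift every letter 2 places backward in the alphabet (wrapping around).
On "impulse" that produces "gknsjqc".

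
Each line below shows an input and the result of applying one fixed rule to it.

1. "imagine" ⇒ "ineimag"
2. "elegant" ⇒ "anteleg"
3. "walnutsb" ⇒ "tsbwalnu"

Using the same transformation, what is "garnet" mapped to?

What's happening: move the last 3 characters to the front (rotate right by 3).
For "garnet" the result is "netgar".

netgar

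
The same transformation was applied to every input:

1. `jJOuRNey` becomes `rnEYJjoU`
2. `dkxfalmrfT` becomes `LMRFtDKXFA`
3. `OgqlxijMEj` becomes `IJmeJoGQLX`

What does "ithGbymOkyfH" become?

In each case the input is transformed by: flip the case of every letter, then swap the front and back halves of the string.
On "ithGbymOkyfH": the first step gives "ITHgBYMoKYFh", and the second then gives "MoKYFhITHgBY".
(Check on "jJOuRNey": → "JjoUrnEY" → "rnEYJjoU" ✓)

MoKYFhITHgBY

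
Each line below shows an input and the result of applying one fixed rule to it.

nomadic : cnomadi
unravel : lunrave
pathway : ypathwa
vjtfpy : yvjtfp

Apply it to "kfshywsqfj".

Rule — move the last character to the front.
So "kfshywsqfj" becomes "jkfshywsqf".

jkfshywsqf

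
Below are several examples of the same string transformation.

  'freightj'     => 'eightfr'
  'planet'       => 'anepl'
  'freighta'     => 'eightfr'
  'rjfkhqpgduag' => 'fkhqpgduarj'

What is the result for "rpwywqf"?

The rule is to delete the last character, then move the first 2 characters to the end (rotate left by 2).
Working it through for "rpwywqf": intermediate "rpwywq", final "wywqrp".

wywqrp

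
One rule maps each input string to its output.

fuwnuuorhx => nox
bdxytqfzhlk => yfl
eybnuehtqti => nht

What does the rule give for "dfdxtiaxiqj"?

xaq

The rule is to delete the first 3 characters, then keep one character in every 3, starting at position 1 (positions 1st, 4th, 7th, ...).
On "dfdxtiaxiqj": the first step gives "xtiaxiqj", and the second then gives "xaq".
(Check on "eybnuehtqti": → "nuehtqti" → "nht" ✓)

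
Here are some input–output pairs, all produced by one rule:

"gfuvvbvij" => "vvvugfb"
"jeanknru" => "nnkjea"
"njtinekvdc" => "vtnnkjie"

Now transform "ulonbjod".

uonljb

Each output is the input with this applied: delete the last 2 characters, then sort the characters into reverse alphabetical order.
Starting from "ulonbjod": after the first operation, "ulonbj"; after the second, "uonljb".
(Check on "njtinekvdc": → "njtinekv" → "vtnnkjie" ✓)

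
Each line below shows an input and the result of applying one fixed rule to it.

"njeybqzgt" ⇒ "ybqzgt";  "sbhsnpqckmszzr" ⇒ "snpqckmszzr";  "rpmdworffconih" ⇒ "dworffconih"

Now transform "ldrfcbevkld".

The pattern: delete the first 3 characters.
So "ldrfcbevkld" becomes "fcbevkld".

fcbevkld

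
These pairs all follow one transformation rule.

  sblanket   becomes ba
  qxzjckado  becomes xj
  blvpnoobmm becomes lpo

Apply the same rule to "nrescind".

rs

In each case the input is transformed by: keep every other character starting from the second (positions 2nd, 4th, 6th, ...), then delete the last 2 characters.
"nrescind" → "rsid" → "rs".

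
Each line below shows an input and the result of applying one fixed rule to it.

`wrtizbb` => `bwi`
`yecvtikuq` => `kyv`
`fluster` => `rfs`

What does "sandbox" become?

xsd

The transformation: keep one character in every 3, starting at position 1 (positions 1st, 4th, 7th, ...), then move the last character to the front.
Applying that to "sandbox" gives "xsd".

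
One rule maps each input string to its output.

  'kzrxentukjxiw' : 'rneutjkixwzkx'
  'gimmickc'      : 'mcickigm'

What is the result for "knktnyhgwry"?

What's happening: swap each adjacent pair of characters (1↔2, 3↔4, ...), then move the first 3 characters to the end (rotate left by 3).
Working it through for "knktnyhgwry": intermediate "nktkynghrwy", final "kynghrwynkt".

kynghrwynkt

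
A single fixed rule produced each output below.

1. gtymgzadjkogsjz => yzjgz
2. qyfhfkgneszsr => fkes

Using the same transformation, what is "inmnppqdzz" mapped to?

mpz

In each case the input is transformed by: keep one character in every 3, starting at position 3 (positions 3rd, 6th, 9th, ...).
Doing the same to "inmnppqdzz": "mpz".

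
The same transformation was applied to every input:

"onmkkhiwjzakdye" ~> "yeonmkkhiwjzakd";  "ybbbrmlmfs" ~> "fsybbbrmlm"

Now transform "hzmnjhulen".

What's happening: move the last 2 characters to the front (rotate right by 2).
For "hzmnjhulen" the result is "enhzmnjhul".

enhzmnjhul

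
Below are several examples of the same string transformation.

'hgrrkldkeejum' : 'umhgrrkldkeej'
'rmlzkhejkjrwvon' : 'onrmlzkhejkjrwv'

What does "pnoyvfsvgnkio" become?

iopnoyvfsvgnk

What's happening: move the last 2 characters to the front (rotate right by 2).
So "pnoyvfsvgnkio" becomes "iopnoyvfsvgnk".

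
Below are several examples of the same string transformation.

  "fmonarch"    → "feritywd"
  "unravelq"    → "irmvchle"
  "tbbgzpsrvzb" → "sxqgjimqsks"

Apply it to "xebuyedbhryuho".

slpvusyiplyfov

The rule is to shift every letter 9 places backward in the alphabet (wrapping around), then move the first 2 characters to the end (rotate left by 2).
Starting from "xebuyedbhryuho": after the first operation, "ovslpvusyiplyf"; after the second, "slpvusyiplyfov".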